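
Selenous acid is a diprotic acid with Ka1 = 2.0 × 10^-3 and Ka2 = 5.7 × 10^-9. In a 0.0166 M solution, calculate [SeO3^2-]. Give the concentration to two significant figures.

First ionization gives [H+] ≈ [HSeO3-] = 4.85 × 10^-3 M.
Second step: Ka2 = [H+][SeO3^2-]/[HSeO3-] ≈ [SeO3^2-] (since [H+] ≈ [HSeO3-]).
So [SeO3^2-] ≈ Ka2.

5.7 × 10^-9 M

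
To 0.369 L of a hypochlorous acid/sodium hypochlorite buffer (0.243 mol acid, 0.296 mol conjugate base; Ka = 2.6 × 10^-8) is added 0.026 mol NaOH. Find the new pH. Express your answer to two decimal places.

pH = 7.76

OH- converts HOCl to OCl-: HOCl → 0.217 mol, OCl- → 0.322 mol.
pKa = −log(2.6 × 10^-8) = 7.585
Henderson–Hasselbalch with mole ratio 0.322/0.217: pH = 7.585 + (+0.171)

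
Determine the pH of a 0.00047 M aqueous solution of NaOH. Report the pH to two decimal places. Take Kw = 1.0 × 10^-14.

pH = 10.67

NaOH is a strong base; [OH-] = 0.00047 M.
pOH = -log(0.00047) = 3.33
pH = 14.00 - 3.33 = 10.67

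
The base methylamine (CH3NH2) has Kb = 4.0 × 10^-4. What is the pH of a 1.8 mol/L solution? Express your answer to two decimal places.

CH3NH2 + H2O ⇌ CH3NH3+ + OH-
Kb = [OH-]²/(1.8 − [OH-]) = 4.0 × 10^-4
Since Kb ≪ C₀, [OH-] ≈ √(Kb·C₀) = 2.68 × 10^-2 M.
pOH = 1.57, so pH = 14.00 − pOH = 12.43

pH = 12.43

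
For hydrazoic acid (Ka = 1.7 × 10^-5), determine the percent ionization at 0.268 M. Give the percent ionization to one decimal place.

0.8%

HN3 ⇌ N3- + H+; let x = [H+] at equilibrium.
x ≈ √(Ka·C₀) = √(1.7 × 10^-5 × 0.268) = 2.13 × 10^-3 M
% ionization = x/C₀ × 100% = 2.13 × 10^-3/0.268 × 100% = 0.8%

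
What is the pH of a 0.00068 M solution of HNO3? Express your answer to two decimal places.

pH = 3.17

HNO3 is a strong acid and dissociates completely, so [H+] = 0.00068 M.
pH = -log(0.00068) = 3.17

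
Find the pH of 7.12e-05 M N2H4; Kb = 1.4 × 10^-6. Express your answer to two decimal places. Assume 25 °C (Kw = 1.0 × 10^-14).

pH = 8.97

N2H4 + H2O ⇌ N2H5+ + OH-
From the ICE table, Kb = x²/(7.12e-05 − x) = 1.4 × 10^-6.
Here C₀/Kb ≈ 50.9, so the small-x approximation fails. Use the quadratic:
x = (−Kb + √(Kb² + 4·Kb·C₀))/2 = 9.31 × 10^-6 M
pOH = 5.03, so pH = 14.00 − pOH = 8.97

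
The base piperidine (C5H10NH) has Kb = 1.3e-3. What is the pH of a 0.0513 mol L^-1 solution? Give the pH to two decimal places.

C5H10NH + H2O ⇌ C5H10NH2+ + OH-
Let x = [OH-] at equilibrium. Kb = x²/(0.0513 − x).
Here C₀/Kb ≈ 39.5, so the small-x approximation fails. Use the quadratic:
x = (−Kb + √(Kb² + 4·Kb·C₀))/2 = 7.54 × 10^-3 M
pOH = −log(7.54 × 10^-3) = 2.12; pH = 14.00 − 2.12 = 11.88

pH = 11.88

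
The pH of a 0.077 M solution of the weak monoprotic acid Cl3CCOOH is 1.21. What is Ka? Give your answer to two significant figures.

Ka = 2.5 × 10^-1

[H+] = 10^(-1.21) = 6.17 × 10^-2 M
At equilibrium [HA] = 0.077 − 6.17 × 10^-2 = 1.53 × 10^-2 M
Ka = [H+][A-]/[HA] = (6.17 × 10^-2)² / 1.53 × 10^-2 = 2.5 × 10^-1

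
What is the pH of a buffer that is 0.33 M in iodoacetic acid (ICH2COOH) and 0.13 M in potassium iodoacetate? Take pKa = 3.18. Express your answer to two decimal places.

Using pH = pKa + log([base]/[acid]) with [base]/[acid] = 0.13/0.33:
pH = 3.18 + (-0.405) = 2.78

pH = 2.78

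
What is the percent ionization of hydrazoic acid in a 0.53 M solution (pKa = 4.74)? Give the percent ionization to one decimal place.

0.6%

HN3 ⇌ N3- + H+; let x = [H+] at equilibrium.
Ka = 10^(−4.74) = 1.82 × 10^-5
x ≈ √(Ka·C₀) = √(1.82 × 10^-5 × 0.53) = 3.11 × 10^-3 M
% ionization = x/C₀ × 100% = 3.11 × 10^-3/0.53 × 100% = 0.6%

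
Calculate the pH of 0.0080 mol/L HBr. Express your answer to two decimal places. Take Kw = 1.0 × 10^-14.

HBr is a strong acid and dissociates completely, so [H+] = 0.0080 M.
pH = -log(0.008) = 2.10

pH = 2.10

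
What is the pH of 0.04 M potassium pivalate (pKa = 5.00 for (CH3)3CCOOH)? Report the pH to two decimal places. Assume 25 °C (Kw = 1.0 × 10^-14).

(CH3)3CCOO- is the conjugate base of the weak acid (CH3)3CCOOH.
Ka = 10^(−5.00) = 1.00 × 10^-5
Kb = Kw/Ka = 1.0×10^-14 / 1.00 × 10^-5 = 1.00 × 10^-9
Let x = [OH-] at equilibrium. Kb = x²/(0.04 − x).
Neglecting x in the denominator: x = √(1.00 × 10^-9 × 0.04) = 6.32 × 10^-6 M
pOH = 5.20, so pH = 14.00 − pOH = 8.80

pH = 8.80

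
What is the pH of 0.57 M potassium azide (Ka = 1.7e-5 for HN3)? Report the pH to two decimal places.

pH = 9.26

N3- is the conjugate base of the weak acid HN3.
Kb = Kw/Ka = 1.0×10^-14 / 1.7 × 10^-5 = 5.88 × 10^-10
Kb = [OH-]²/(0.57 − [OH-]) = 5.88 × 10^-10
Neglecting [OH-] in the denominator: [OH-] = √(5.88 × 10^-10 × 0.57) = 1.83 × 10^-5 M
([OH-]/C₀ = 0.0032% < 5%, so the approximation holds.)
pOH = −log(1.83 × 10^-5) = 4.74; pH = 14.00 − 4.74 = 9.26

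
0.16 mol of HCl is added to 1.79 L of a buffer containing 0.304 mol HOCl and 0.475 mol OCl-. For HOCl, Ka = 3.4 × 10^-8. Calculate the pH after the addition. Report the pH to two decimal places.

pH = 7.30

After neutralization: n(HOCl) = 0.464 mol, n(OCl-) = 0.315 mol.
pKa = −log(3.4 × 10^-8) = 7.469
pH = pKa + log([A⁻]/[HA]) = 7.469 + log(0.315/0.464) = 7.469 -0.168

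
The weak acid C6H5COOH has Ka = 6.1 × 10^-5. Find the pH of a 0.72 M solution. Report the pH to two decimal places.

pH = 2.18

C6H5COOH ⇌ C6H5COO- + H+
From the ICE table, Ka = [H+]²/(0.72 − [H+]) = 6.1 × 10^-5.
Neglecting [H+] in the denominator: [H+] = √(6.1 × 10^-5 × 0.72) = 6.63 × 10^-3 M
pH = −log[H+] = −log(6.63 × 10^-3) = 2.18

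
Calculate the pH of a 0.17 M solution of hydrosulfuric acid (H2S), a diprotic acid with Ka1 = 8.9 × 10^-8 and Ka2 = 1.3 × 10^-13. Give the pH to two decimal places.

pH = 3.91

Since Ka1 ≫ Ka2, the first ionization dominates [H+].
Ka1 = x²/(0.17 − x) = 8.9 × 10^-8
x ≈ √(8.9 × 10^-8 × 0.17) = 1.23 × 10^-4 M
pH = −log(1.23 × 10^-4) = 3.91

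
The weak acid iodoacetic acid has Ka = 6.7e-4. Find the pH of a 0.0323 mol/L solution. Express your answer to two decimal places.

pH = 2.36

ICH2COOH ⇌ ICH2COO- + H+
Let x = [H+] at equilibrium. Ka = x²/(0.0323 − x).
x is not negligible relative to C₀; solve x² + 0.00067·x − 2.16e-05 = 0.
x = [−0.00067 + √(0.00067² + 8.66e-05)]/2 = 4.33 × 10^-3 M
pH = −log[H+] = −log(4.33 × 10^-3) = 2.36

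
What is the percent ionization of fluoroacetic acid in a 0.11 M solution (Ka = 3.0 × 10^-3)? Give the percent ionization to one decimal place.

15.2%

FCH2COOH ⇌ FCH2COO- + H+; let x = [H+] at equilibrium.
Ka = x²/(C₀ − x); solving the quadratic gives x = 1.67 × 10^-2 M.
% ionization = x/C₀ × 100% = 1.67 × 10^-2/0.11 × 100% = 15.2%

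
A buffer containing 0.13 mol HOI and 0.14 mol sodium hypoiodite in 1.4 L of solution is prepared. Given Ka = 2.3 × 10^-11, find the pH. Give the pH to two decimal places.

pKa = −log(2.3 × 10^-11) = 10.638
pH = pKa + log([A⁻]/[HA]) = 10.638 + log(0.14/0.13)
pH = 10.638 + (+0.032) = 10.67

pH = 10.67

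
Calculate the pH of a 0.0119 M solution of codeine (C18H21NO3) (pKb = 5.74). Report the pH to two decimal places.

pH = 10.17

C18H21NO3 + H2O ⇌ C18H22NO3+ + OH-
Kb = 10^(−5.74) = 1.82 × 10^-6
Kb = x²/(0.0119 − x) = 1.82 × 10^-6
Assume x ≪ 0.0119: x ≈ √(1.82 × 10^-6 × 0.0119) = 1.47 × 10^-4 M
pOH = −log(1.47 × 10^-4) = 3.83; pH = 14.00 − 3.83 = 10.17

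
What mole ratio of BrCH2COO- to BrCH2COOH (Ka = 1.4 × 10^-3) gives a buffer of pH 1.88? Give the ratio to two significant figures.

ratio = 0.11

pKa = -log(1.4 × 10^-3) = 2.854
pH = pKa + log(r) ⇒ log(r) = 1.88 − 2.854 = -0.974
r = [BrCH2COO-]/[BrCH2COOH] = 10^(-0.974) = 0.106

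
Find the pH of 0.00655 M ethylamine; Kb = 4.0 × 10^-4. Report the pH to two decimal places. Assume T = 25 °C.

C2H5NH2 + H2O ⇌ C2H5NH3+ + OH-
From the ICE table, Kb = [OH-]²/(0.00655 − [OH-]) = 4.0 × 10^-4.
[OH-] is not negligible relative to C₀; solve [OH-]² + 0.0004·[OH-] − 2.62e-06 = 0.
[OH-] = (−Kb + √(Kb² + 4·Kb·C₀))/2 = 1.43 × 10^-3 M
pOH = −log(1.43 × 10^-3) = 2.84; pH = 14.00 − 2.84 = 11.16

pH = 11.16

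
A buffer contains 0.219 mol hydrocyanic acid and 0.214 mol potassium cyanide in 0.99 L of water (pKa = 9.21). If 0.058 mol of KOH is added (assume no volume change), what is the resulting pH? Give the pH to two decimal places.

pH = 9.44

OH- converts HCN to CN-: HCN → 0.161 mol, CN- → 0.272 mol.
pH = pKa + log([A⁻]/[HA]) = 9.21 + log(0.272/0.161) = 9.21 +0.228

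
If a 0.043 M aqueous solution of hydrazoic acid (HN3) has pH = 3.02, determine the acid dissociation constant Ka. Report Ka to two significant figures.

Ka = 2.2 × 10^-5

[H+] = 10^(-3.02) = 9.55 × 10^-4 M
At equilibrium [HA] = 0.043 − 9.55 × 10^-4 = 4.20 × 10^-2 M
Ka = [H+][A-]/[HA] = (9.55 × 10^-4)² / 4.20 × 10^-2 = 2.2 × 10^-5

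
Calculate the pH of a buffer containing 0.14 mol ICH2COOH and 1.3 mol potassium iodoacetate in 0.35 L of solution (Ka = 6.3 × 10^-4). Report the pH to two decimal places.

pKa = −log(6.3 × 10^-4) = 3.201
Using pH = pKa + log([base]/[acid]) with [base]/[acid] = 1.3/0.14:
pH = 3.201 + (+0.968) = 4.17

pH = 4.17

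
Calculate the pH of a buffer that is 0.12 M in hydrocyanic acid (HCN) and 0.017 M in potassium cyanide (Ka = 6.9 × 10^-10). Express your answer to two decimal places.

pKa = −log(6.9 × 10^-10) = 9.161
Using pH = pKa + log([base]/[acid]) with [base]/[acid] = 0.017/0.12:
pH = 9.161 + (-0.849) = 8.31

pH = 8.31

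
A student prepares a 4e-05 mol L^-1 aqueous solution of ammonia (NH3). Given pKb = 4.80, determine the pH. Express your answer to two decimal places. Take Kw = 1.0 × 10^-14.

NH3 + H2O ⇌ NH4+ + OH-
Kb = 10^(−4.80) = 1.58 × 10^-5
From the ICE table, Kb = [OH-]²/(4e-05 − [OH-]) = 1.58 × 10^-5.
The 5% rule fails; solving [OH-]² + Kb·[OH-] − Kb·C₀ = 0 exactly:
[OH-] = (−Kb + √(Kb² + 4·Kb·C₀))/2 = 1.85 × 10^-5 M
pOH = 4.73, so pH = 14.00 − pOH = 9.27

pH = 9.27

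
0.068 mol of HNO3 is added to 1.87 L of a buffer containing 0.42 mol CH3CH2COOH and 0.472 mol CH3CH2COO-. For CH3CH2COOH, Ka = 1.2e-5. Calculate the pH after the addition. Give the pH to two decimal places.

pH = 4.84

Added H+ converts CH3CH2COO- to CH3CH2COOH: CH3CH2COOH → 0.488 mol, CH3CH2COO- → 0.404 mol.
pKa = −log(1.2 × 10^-5) = 4.921
Henderson–Hasselbalch with mole ratio 0.404/0.488: pH = 4.921 + (-0.082)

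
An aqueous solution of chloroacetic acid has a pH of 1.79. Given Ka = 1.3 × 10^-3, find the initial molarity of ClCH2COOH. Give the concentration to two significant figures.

[H+] = 10^(-1.79) = 1.62 × 10^-2 M = x
Ka = x²/(C₀ − x) ⇒ C₀ = x + x²/Ka
C₀ = 1.62 × 10^-2 + (1.62 × 10^-2)²/(1.3 × 10^-3) = 2.18 × 10^-1 M

C₀ = 2.2 × 10^-1 M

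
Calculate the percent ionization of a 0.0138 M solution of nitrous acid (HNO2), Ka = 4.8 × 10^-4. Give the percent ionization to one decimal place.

HNO2 ⇌ NO2- + H+; let x = [H+] at equilibrium.
Solve x² + 0.00048x − 6.62e-06 = 0 → x = 2.34 × 10^-3 M
% ionization = x/C₀ × 100% = 2.34 × 10^-3/0.0138 × 100% = 17.0%

17.0%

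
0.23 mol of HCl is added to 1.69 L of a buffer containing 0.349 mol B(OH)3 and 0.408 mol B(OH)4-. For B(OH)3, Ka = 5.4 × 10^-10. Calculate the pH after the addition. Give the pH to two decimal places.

pH = 8.76

Added H+ converts B(OH)4- to B(OH)3: B(OH)3 → 0.579 mol, B(OH)4- → 0.178 mol.
pKa = −log(5.4 × 10^-10) = 9.268
pH = pKa + log([A⁻]/[HA]) = 9.268 + log(0.178/0.579) = 9.268 -0.512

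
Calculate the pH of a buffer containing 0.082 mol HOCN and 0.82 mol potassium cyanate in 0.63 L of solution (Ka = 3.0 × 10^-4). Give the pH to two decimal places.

pH = 4.52

pKa = −log(3.0 × 10^-4) = 3.523
pH = pKa + log([A⁻]/[HA]) = 3.523 + log(0.82/0.082)
pH = 3.523 + (+1.000) = 4.52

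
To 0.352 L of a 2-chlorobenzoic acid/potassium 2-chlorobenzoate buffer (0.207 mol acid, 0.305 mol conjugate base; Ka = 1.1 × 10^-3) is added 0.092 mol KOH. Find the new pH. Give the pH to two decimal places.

OH- converts ClC6H4COOH to ClC6H4COO-: ClC6H4COOH → 0.115 mol, ClC6H4COO- → 0.397 mol.
pKa = −log(1.1 × 10^-3) = 2.959
pH = pKa + log([A⁻]/[HA]) = 2.959 + log(0.397/0.115) = 2.959 +0.538

pH = 3.50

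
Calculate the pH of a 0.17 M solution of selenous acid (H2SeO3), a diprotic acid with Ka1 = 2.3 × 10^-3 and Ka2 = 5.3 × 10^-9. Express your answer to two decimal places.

pH = 1.73

Since Ka1 ≫ Ka2, the first ionization dominates [H+].
Ka1 = x²/(0.17 − x) = 2.3 × 10^-3
Solving the quadratic: x = (−Ka1 + √(Ka1² + 4·Ka1·C₀))/2 = 1.87 × 10^-2 M
pH = −log(1.87 × 10^-2) = 1.73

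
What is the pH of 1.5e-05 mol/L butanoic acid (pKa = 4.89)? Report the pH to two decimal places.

CH3(CH2)2COOH ⇌ CH3(CH2)2COO- + H+
Ka = 10^(−4.89) = 1.29 × 10^-5
Ka = [H+]²/(1.5e-05 − [H+]) = 1.29 × 10^-5
[H+] is not negligible relative to C₀; solve [H+]² + 1.29e-05·[H+] − 1.94e-10 = 0.
[H+] = (−Ka + √(Ka² + 4·Ka·C₀))/2 = 8.88 × 10^-6 M
pH = −log[H+] = −log(8.88 × 10^-6) = 5.05

pH = 5.05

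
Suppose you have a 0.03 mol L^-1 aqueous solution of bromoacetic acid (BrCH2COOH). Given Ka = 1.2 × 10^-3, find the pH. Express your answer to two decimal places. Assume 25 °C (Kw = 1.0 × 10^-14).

pH = 2.27

BrCH2COOH ⇌ BrCH2COO- + H+
Let x = [H+] at equilibrium. Ka = x²/(0.03 − x).
x is not negligible relative to C₀; solve x² + 0.0012·x − 3.6e-05 = 0.
x = (−Ka + √(Ka² + 4·Ka·C₀))/2 = 5.43 × 10^-3 M
pH = −log(5.43 × 10^-3) = 2.27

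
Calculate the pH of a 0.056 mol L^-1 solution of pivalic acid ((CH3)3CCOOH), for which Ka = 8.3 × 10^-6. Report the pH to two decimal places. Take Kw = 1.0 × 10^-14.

pH = 3.17

(CH3)3CCOOH ⇌ (CH3)3CCOO- + H+
From the ICE table, Ka = x²/(0.056 − x) = 8.3 × 10^-6.
Since Ka ≪ C₀, x ≈ √(Ka·C₀) = 6.82 × 10^-4 M.
Check: 1.2% ionized — well under 5%, approximation valid.
pH = −log[H+] = −log(6.82 × 10^-4) = 3.17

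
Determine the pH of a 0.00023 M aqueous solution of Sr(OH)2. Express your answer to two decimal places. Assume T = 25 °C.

pH = 10.66

Sr(OH)2 is a strong base (each formula unit releases 2 OH-); [OH-] = 0.00046 M.
pOH = -log(0.00046) = 3.34
pH = 14.00 - 3.34 = 10.66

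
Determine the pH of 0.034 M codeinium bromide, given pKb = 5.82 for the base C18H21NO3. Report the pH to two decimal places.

C18H22NO3+ is the conjugate acid of the weak base C18H21NO3.
Kb = 10^(−5.82) = 1.51 × 10^-6
Ka = Kw/Kb = 1.0×10^-14 / 1.51 × 10^-6 = 6.62 × 10^-9
From the ICE table, Ka = [H+]²/(0.034 − [H+]) = 6.62 × 10^-9.
Neglecting [H+] in the denominator: [H+] = √(6.62 × 10^-9 × 0.034) = 1.50 × 10^-5 M
([H+]/C₀ = 0.044% < 5%, so the approximation holds.)
pH = −log(1.50 × 10^-5) = 4.82

pH = 4.82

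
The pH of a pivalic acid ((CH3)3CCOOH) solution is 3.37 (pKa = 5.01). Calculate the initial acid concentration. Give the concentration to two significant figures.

[H+] = 10^(-3.37) = 4.27 × 10^-4 M = x
Ka = 10^(−5.01) = 9.77 × 10^-6
Ka = x²/(C₀ − x) ⇒ C₀ = x + x²/Ka
C₀ = 4.27 × 10^-4 + (4.27 × 10^-4)²/(9.77 × 10^-6) = 1.91 × 10^-2 M

C₀ = 1.9 × 10^-2 M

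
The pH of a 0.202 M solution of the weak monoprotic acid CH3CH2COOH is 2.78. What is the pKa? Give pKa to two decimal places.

[H+] = 10^(-2.78) = 1.66 × 10^-3 M
At equilibrium [HA] = 0.202 − 1.66 × 10^-3 = 2.00 × 10^-1 M
Ka = [H+][A-]/[HA] = (1.66 × 10^-3)² / 2.00 × 10^-1 = 1.38 × 10^-5
pKa = -log(1.38 × 10^-5) = 4.86

pKa = 4.86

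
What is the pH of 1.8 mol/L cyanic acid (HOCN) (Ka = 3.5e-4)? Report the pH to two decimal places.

pH = 1.60

HOCN ⇌ OCN- + H+
Ka = [H+]²/(1.8 − [H+]) = 3.5 × 10^-4
Since Ka ≪ C₀, [H+] ≈ √(Ka·C₀) = 2.51 × 10^-2 M.
([H+]/C₀ = 1.4% < 5%, so the approximation holds.)
pH = −log[H+] = −log(2.51 × 10^-2) = 1.60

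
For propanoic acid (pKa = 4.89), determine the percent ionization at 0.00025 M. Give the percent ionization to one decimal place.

20.3%

CH3CH2COOH ⇌ CH3CH2COO- + H+; let x = [H+] at equilibrium.
Ka = 10^(−4.89) = 1.29 × 10^-5
Ka = x²/(C₀ − x); solving the quadratic gives x = 5.07 × 10^-5 M.
% ionization = x/C₀ × 100% = 5.07 × 10^-5/0.00025 × 100% = 20.3%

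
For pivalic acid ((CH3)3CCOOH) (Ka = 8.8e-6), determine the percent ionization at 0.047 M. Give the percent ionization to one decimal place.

(CH3)3CCOOH ⇌ (CH3)3CCOO- + H+; let x = [H+] at equilibrium.
x ≈ √(Ka·C₀) = √(8.8 × 10^-6 × 0.047) = 6.43 × 10^-4 M
Fraction ionized = 6.43 × 10^-4 / 0.047 = 0.0137 → 1.4%

1.4%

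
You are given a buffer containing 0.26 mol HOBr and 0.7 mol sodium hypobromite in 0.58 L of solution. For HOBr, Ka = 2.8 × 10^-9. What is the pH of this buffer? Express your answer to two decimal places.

pKa = −log(2.8 × 10^-9) = 8.553
Henderson–Hasselbalch: pH = pKa + log([OBr-]/[HOBr]) = 8.553 + log(0.7/0.26)
pH = 8.553 + (+0.430) = 8.98

pH = 8.98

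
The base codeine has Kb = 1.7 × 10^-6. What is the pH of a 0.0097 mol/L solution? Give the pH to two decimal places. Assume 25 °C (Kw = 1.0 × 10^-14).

pH = 10.11

C18H21NO3 + H2O ⇌ C18H22NO3+ + OH-
Kb = [OH-]²/(0.0097 − [OH-]) = 1.7 × 10^-6
Neglecting [OH-] in the denominator: [OH-] = √(1.7 × 10^-6 × 0.0097) = 1.28 × 10^-4 M
pOH = 3.89, so pH = 14.00 − pOH = 10.11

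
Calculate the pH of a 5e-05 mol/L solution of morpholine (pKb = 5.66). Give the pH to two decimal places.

C4H8ONH + H2O ⇌ C4H8ONH2+ + OH-
Kb = 10^(−5.66) = 2.19 × 10^-6
Kb = x²/(5e-05 − x) = 2.19 × 10^-6
x is not negligible relative to C₀; solve x² + 2.19e-06·x − 1.1e-10 = 0.
x = [−2.19e-06 + √(2.19e-06² + 4.38e-10)]/2 = 9.43 × 10^-6 M
pOH = −log(9.43 × 10^-6) = 5.03; pH = 14.00 − 5.03 = 8.97

pH = 8.97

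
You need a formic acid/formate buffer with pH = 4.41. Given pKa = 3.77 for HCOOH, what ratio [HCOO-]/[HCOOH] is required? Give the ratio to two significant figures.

pH = pKa + log(r) ⇒ log(r) = 4.41 − 3.77 = +0.64
r = [HCOO-]/[HCOOH] = 10^(+0.64) = 4.37

ratio = 4.4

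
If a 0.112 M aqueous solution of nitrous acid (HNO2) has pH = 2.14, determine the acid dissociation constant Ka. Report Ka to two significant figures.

Ka = 5.0 × 10^-4

[H+] = 10^(-2.14) = 7.24 × 10^-3 M
At equilibrium [HA] = 0.112 − 7.24 × 10^-3 = 1.05 × 10^-1 M
Ka = [H+][A-]/[HA] = (7.24 × 10^-3)² / 1.05 × 10^-1 = 5.0 × 10^-4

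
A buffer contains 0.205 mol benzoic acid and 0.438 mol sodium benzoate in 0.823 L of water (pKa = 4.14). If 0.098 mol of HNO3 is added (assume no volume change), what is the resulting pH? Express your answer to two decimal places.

pH = 4.19

After neutralization: n(C6H5COOH) = 0.303 mol, n(C6H5COO-) = 0.34 mol.
pH = pKa + log([A⁻]/[HA]) = 4.14 + log(0.34/0.303) = 4.14 +0.050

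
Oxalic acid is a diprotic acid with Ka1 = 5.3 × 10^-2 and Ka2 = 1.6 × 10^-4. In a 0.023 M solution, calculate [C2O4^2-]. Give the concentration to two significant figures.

1.6 × 10^-4 M

First ionization gives [H+] ≈ [HC2O4-] = 1.73 × 10^-2 M.
Second step: Ka2 = [H+][C2O4^2-]/[HC2O4-] ≈ [C2O4^2-] (since [H+] ≈ [HC2O4-]).
So [C2O4^2-] ≈ Ka2.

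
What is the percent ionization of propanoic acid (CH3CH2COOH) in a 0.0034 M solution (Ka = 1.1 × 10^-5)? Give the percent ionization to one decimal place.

5.5%

CH3CH2COOH ⇌ CH3CH2COO- + H+; let x = [H+] at equilibrium.
Ka = x²/(C₀ − x); solving the quadratic gives x = 1.88 × 10^-4 M.
% ionization = x/C₀ × 100% = 1.88 × 10^-4/0.0034 × 100% = 5.5%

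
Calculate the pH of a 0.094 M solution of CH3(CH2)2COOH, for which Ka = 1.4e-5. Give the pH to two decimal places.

pH = 2.94

CH3(CH2)2COOH ⇌ CH3(CH2)2COO- + H+
From the ICE table, Ka = [H+]²/(0.094 − [H+]) = 1.4 × 10^-5.
Since Ka ≪ C₀, [H+] ≈ √(Ka·C₀) = 1.15 × 10^-3 M.
pH = −log[H+] = −log(1.15 × 10^-3) = 2.94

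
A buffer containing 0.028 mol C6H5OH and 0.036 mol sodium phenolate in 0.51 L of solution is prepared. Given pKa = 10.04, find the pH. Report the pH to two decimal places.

pH = pKa + log([A⁻]/[HA]) = 10.04 + log(0.036/0.028)
pH = 10.04 + (+0.109) = 10.15

pH = 10.15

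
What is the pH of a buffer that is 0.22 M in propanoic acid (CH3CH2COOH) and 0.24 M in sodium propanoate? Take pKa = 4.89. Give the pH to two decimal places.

pH = 4.93

Henderson–Hasselbalch: pH = pKa + log([CH3CH2COO-]/[CH3CH2COOH]) = 4.89 + log(0.24/0.22)
pH = 4.89 + (+0.038) = 4.93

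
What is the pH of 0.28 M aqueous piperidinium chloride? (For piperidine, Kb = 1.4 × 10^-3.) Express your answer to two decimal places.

pH = 5.85

C5H10NH2+ is the conjugate acid of the weak base C5H10NH.
Ka = Kw/Kb = 1.0×10^-14 / 1.4 × 10^-3 = 7.14 × 10^-12
Ka = [H+]²/(0.28 − [H+]) = 7.14 × 10^-12
Neglecting [H+] in the denominator: [H+] = √(7.14 × 10^-12 × 0.28) = 1.41 × 10^-6 M
([H+]/C₀ = 0.0005% < 5%, so the approximation holds.)
pH = −log(1.41 × 10^-6) = 5.85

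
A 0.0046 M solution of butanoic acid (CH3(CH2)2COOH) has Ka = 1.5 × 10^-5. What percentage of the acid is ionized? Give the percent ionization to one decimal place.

CH3(CH2)2COOH ⇌ CH3(CH2)2COO- + H+; let x = [H+] at equilibrium.
Solve x² + 1.5e-05x − 6.9e-08 = 0 → x = 2.55 × 10^-4 M
Fraction ionized = 2.55 × 10^-4 / 0.0046 = 0.0554 → 5.5%

5.5%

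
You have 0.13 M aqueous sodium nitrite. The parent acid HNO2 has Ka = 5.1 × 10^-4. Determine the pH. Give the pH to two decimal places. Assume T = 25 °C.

pH = 8.20

NO2- is the conjugate base of the weak acid HNO2.
Kb = Kw/Ka = 1.0×10^-14 / 5.1 × 10^-4 = 1.96 × 10^-11
Kb = [OH-]²/(0.13 − [OH-]) = 1.96 × 10^-11
Since Kb ≪ C₀, [OH-] ≈ √(Kb·C₀) = 1.60 × 10^-6 M.
pOH = −log(1.60 × 10^-6) = 5.80; pH = 14.00 − 5.80 = 8.20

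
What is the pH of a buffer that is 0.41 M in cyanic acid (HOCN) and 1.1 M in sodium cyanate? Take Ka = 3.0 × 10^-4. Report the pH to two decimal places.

pKa = −log(3.0 × 10^-4) = 3.523
Using pH = pKa + log([base]/[acid]) with [base]/[acid] = 1.1/0.41:
pH = 3.523 + (+0.429) = 3.95

pH = 3.95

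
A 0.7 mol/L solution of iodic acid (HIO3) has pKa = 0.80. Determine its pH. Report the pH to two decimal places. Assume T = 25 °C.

HIO3 ⇌ IO3- + H+
Ka = 10^(−0.80) = 1.58 × 10^-1
Ka = [H+]²/(0.7 − [H+]) = 1.58 × 10^-1
Here C₀/Ka ≈ 4.43, so the small-[H+] approximation fails. Use the quadratic:
[H+] = [−0.158 + √(0.158² + 0.442)]/2 = 2.63 × 10^-1 M
pH = −log(2.63 × 10^-1) = 0.58

pH = 0.58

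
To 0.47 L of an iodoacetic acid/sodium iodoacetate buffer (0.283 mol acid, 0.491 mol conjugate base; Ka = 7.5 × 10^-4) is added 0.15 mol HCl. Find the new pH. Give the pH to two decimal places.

After neutralization: n(ICH2COOH) = 0.433 mol, n(ICH2COO-) = 0.341 mol.
pKa = −log(7.5 × 10^-4) = 3.125
Henderson–Hasselbalch with mole ratio 0.341/0.433: pH = 3.125 + (-0.104)

pH = 3.02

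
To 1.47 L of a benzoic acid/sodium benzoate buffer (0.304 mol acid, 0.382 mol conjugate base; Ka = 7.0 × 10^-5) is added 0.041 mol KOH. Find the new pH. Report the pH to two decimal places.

pH = 4.36

After neutralization: n(C6H5COOH) = 0.263 mol, n(C6H5COO-) = 0.423 mol.
pKa = −log(7.0 × 10^-5) = 4.155
Henderson–Hasselbalch with mole ratio 0.423/0.263: pH = 4.155 + (+0.206)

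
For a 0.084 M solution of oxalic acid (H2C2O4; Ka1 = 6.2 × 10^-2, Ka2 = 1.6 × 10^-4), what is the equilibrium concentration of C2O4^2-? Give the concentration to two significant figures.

1.6 × 10^-4 M

First ionization gives [H+] ≈ [HC2O4-] = 4.75 × 10^-2 M.
Second step: Ka2 = [H+][C2O4^2-]/[HC2O4-] ≈ [C2O4^2-] (since [H+] ≈ [HC2O4-]).
So [C2O4^2-] ≈ Ka2.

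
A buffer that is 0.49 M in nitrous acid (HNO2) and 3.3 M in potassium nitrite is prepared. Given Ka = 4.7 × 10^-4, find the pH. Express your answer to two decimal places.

pKa = −log(4.7 × 10^-4) = 3.328
Henderson–Hasselbalch: pH = pKa + log([NO2-]/[HNO2]) = 3.328 + log(3.3/0.49)
pH = 3.328 + (+0.828) = 4.16

pH = 4.16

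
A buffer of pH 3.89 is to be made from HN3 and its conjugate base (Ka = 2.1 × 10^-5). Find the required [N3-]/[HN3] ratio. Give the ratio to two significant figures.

ratio = 0.16

pKa = -log(2.1 × 10^-5) = 4.678
pH = pKa + log(r) ⇒ log(r) = 3.89 − 4.678 = -0.788
r = [N3-]/[HN3] = 10^(-0.788) = 0.163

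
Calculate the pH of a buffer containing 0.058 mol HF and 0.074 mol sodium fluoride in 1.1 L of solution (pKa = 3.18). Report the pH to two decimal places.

pH = pKa + log([A⁻]/[HA]) = 3.18 + log(0.074/0.058)
pH = 3.18 + (+0.106) = 3.29

pH = 3.29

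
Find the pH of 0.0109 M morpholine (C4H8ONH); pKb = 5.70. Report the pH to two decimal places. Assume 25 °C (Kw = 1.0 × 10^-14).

C4H8ONH + H2O ⇌ C4H8ONH2+ + OH-
Kb = 10^(−5.70) = 2.00 × 10^-6
Let x = [OH-] at equilibrium. Kb = x²/(0.0109 − x).
Neglecting x in the denominator: x = √(2.00 × 10^-6 × 0.0109) = 1.48 × 10^-4 M
pOH = 3.83, so pH = 14.00 − pOH = 10.17

pH = 10.17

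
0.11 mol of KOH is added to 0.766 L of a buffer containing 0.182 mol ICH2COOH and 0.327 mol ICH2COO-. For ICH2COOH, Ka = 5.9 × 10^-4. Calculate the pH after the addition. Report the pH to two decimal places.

pH = 4.01

After neutralization: n(ICH2COOH) = 0.072 mol, n(ICH2COO-) = 0.437 mol.
pKa = −log(5.9 × 10^-4) = 3.229
pH = pKa + log([A⁻]/[HA]) = 3.229 + log(0.437/0.072) = 3.229 +0.783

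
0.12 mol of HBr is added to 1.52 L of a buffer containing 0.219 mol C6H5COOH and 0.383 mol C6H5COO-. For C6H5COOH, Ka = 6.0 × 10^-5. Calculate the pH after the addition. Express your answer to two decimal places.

pH = 4.11

After neutralization: n(C6H5COOH) = 0.339 mol, n(C6H5COO-) = 0.263 mol.
pKa = −log(6.0 × 10^-5) = 4.222
Henderson–Hasselbalch with mole ratio 0.263/0.339: pH = 4.222 + (-0.110)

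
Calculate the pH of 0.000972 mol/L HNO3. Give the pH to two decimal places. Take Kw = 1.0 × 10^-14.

pH = 3.01

HNO3 is a strong acid and dissociates completely, so [H+] = 0.000972 M.
pH = -log(0.000972) = 3.01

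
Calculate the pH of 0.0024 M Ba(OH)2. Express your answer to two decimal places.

Ba(OH)2 is a strong base (each formula unit releases 2 OH-); [OH-] = 0.0048 M.
pOH = -log(0.0048) = 2.32
pH = 14.00 - 2.32 = 11.68

pH = 11.68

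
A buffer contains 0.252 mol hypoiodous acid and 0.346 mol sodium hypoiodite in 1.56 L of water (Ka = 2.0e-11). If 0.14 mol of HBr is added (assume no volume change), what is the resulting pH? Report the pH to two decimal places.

After neutralization: n(HOI) = 0.392 mol, n(OI-) = 0.206 mol.
pKa = −log(2.0 × 10^-11) = 10.699
pH = pKa + log([A⁻]/[HA]) = 10.699 + log(0.206/0.392) = 10.699 -0.279

pH = 10.42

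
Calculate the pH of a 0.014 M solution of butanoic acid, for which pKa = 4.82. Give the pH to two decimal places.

pH = 3.34

CH3(CH2)2COOH ⇌ CH3(CH2)2COO- + H+
Ka = 10^(−4.82) = 1.51 × 10^-5
Ka = [H+]²/(0.014 − [H+]) = 1.51 × 10^-5
Assume [H+] ≪ 0.014: [H+] ≈ √(1.51 × 10^-5 × 0.014) = 4.60 × 10^-4 M
pH = −log(4.60 × 10^-4) = 3.34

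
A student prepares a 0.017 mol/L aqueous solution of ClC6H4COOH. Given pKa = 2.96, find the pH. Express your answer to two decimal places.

ClC6H4COOH ⇌ ClC6H4COO- + H+
Ka = 10^(−2.96) = 1.10 × 10^-3
Ka = x²/(0.017 − x) = 1.10 × 10^-3
The 5% rule fails; solving x² + Ka·x − Ka·C₀ = 0 exactly:
x = (−Ka + √(Ka² + 4·Ka·C₀))/2 = 3.81 × 10^-3 M
pH = −log[H+] = −log(3.81 × 10^-3) = 2.42

pH = 2.42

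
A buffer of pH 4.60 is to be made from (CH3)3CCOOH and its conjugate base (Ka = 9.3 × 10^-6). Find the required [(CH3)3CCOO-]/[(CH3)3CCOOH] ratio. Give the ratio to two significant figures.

ratio = 0.37

pKa = -log(9.3 × 10^-6) = 5.032
pH = pKa + log(r) ⇒ log(r) = 4.60 − 5.032 = -0.432
r = [(CH3)3CCOO-]/[(CH3)3CCOOH] = 10^(-0.432) = 0.37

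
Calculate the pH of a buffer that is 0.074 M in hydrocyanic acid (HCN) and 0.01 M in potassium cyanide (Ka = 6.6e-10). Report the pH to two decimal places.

pKa = −log(6.6 × 10^-10) = 9.180
Henderson–Hasselbalch: pH = pKa + log([CN-]/[HCN]) = 9.180 + log(0.01/0.074)
pH = 9.180 + (-0.869) = 8.31

pH = 8.31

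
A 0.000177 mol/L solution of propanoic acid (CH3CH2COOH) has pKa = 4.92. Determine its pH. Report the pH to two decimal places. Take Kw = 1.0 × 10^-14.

pH = 4.39

CH3CH2COOH ⇌ CH3CH2COO- + H+
Ka = 10^(−4.92) = 1.20 × 10^-5
Ka = [H+]²/(0.000177 − [H+]) = 1.20 × 10^-5
[H+] is not negligible relative to C₀; solve [H+]² + 1.2e-05·[H+] − 2.12e-09 = 0.
[H+] = [−1.2e-05 + √(1.2e-05² + 8.5e-09)]/2 = 4.05 × 10^-5 M
pH = −log[H+] = −log(4.05 × 10^-5) = 4.39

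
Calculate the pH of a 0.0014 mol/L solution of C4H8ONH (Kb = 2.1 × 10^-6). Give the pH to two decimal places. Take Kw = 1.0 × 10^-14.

C4H8ONH + H2O ⇌ C4H8ONH2+ + OH-
Kb = [OH-]²/(0.0014 − [OH-]) = 2.1 × 10^-6
Neglecting [OH-] in the denominator: [OH-] = √(2.1 × 10^-6 × 0.0014) = 5.42 × 10^-5 M
Check: 3.9% ionized — well under 5%, approximation valid.
pOH = −log(5.42 × 10^-5) = 4.27; pH = 14.00 − 4.27 = 9.73

pH = 9.73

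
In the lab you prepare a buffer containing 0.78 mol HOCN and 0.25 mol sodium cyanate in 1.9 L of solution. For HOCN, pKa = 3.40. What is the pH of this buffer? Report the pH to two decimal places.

pH = 2.91

Henderson–Hasselbalch: pH = pKa + log([OCN-]/[HOCN]) = 3.40 + log(0.25/0.78)
pH = 3.40 + (-0.494) = 2.91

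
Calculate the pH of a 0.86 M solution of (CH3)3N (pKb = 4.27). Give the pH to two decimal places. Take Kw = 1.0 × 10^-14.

(CH3)3N + H2O ⇌ (CH3)3NH+ + OH-
Kb = 10^(−4.27) = 5.37 × 10^-5
Kb = [OH-]²/(0.86 − [OH-]) = 5.37 × 10^-5
Since Kb ≪ C₀, [OH-] ≈ √(Kb·C₀) = 6.80 × 10^-3 M.
pOH = −log(6.80 × 10^-3) = 2.17; pH = 14.00 − 2.17 = 11.83

pH = 11.83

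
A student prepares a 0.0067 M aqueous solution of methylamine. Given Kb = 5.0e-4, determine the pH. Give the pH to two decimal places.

pH = 11.20

CH3NH2 + H2O ⇌ CH3NH3+ + OH-
From the ICE table, Kb = [OH-]²/(0.0067 − [OH-]) = 5.0 × 10^-4.
Here C₀/Kb ≈ 13.4, so the small-[OH-] approximation fails. Use the quadratic:
[OH-] = (−Kb + √(Kb² + 4·Kb·C₀))/2 = 1.60 × 10^-3 M
pOH = −log(1.60 × 10^-3) = 2.80; pH = 14.00 − 2.80 = 11.20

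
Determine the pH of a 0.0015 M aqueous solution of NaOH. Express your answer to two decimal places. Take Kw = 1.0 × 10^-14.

NaOH is a strong base; [OH-] = 0.0015 M.
pOH = -log(0.0015) = 2.82
pH = 14.00 - 2.82 = 11.18

pH = 11.18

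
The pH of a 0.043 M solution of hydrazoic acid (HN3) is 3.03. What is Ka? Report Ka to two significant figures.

Ka = 2.1 × 10^-5

[H+] = 10^(-3.03) = 9.33 × 10^-4 M
At equilibrium [HA] = 0.043 − 9.33 × 10^-4 = 4.21 × 10^-2 M
Ka = [H+][A-]/[HA] = (9.33 × 10^-4)² / 4.21 × 10^-2 = 2.1 × 10^-5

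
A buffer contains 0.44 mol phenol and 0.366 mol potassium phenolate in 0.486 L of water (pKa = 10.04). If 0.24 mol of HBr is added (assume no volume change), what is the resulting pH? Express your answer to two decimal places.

pH = 9.31

Added H+ converts C6H5O- to C6H5OH: C6H5OH → 0.68 mol, C6H5O- → 0.126 mol.
pH = pKa + log([A⁻]/[HA]) = 10.04 + log(0.126/0.68) = 10.04 -0.732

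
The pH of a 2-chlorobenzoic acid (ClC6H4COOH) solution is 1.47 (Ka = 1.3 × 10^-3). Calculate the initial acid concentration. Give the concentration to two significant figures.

C₀ = 9.2 × 10^-1 M

[H+] = 10^(-1.47) = 3.39 × 10^-2 M = x
Ka = x²/(C₀ − x) ⇒ C₀ = x + x²/Ka
C₀ = 3.39 × 10^-2 + (3.39 × 10^-2)²/(1.3 × 10^-3) = 9.18 × 10^-1 M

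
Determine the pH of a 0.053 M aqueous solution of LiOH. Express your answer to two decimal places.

pH = 12.72

LiOH is a strong base; [OH-] = 0.053 M.
pOH = -log(0.053) = 1.28
pH = 14.00 - 1.28 = 12.72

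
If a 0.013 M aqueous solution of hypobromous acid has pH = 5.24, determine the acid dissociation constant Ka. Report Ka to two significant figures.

[H+] = 10^(-5.24) = 5.75 × 10^-6 M
At equilibrium [HA] = 0.013 − 5.75 × 10^-6 = 1.30 × 10^-2 M
Ka = [H+][A-]/[HA] = (5.75 × 10^-6)² / 1.30 × 10^-2 = 2.5 × 10^-9

Ka = 2.5 × 10^-9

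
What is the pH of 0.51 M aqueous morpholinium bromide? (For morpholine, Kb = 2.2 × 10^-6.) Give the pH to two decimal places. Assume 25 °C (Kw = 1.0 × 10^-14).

pH = 4.32

C4H8ONH2+ is the conjugate acid of the weak base C4H8ONH.
Ka = Kw/Kb = 1.0×10^-14 / 2.2 × 10^-6 = 4.55 × 10^-9
From the ICE table, Ka = [H+]²/(0.51 − [H+]) = 4.55 × 10^-9.
Assume [H+] ≪ 0.51: [H+] ≈ √(4.55 × 10^-9 × 0.51) = 4.82 × 10^-5 M
Check: 0.0094% ionized — well under 5%, approximation valid.
pH = −log[H+] = −log(4.82 × 10^-5) = 4.32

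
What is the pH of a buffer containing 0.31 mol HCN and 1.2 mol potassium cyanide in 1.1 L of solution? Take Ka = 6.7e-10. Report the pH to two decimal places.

pKa = −log(6.7 × 10^-10) = 9.174
Henderson–Hasselbalch: pH = pKa + log([CN-]/[HCN]) = 9.174 + log(1.2/0.31)
pH = 9.174 + (+0.588) = 9.76

pH = 9.76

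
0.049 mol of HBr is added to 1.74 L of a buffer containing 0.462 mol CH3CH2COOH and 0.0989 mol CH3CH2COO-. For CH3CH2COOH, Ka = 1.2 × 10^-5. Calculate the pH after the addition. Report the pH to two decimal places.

After neutralization: n(CH3CH2COOH) = 0.511 mol, n(CH3CH2COO-) = 0.0499 mol.
pKa = −log(1.2 × 10^-5) = 4.921
pH = pKa + log(n_CH3CH2COO-/n_CH3CH2COOH) = 4.921 + log(0.0499/0.511) = 4.921 + (-1.010)

pH = 3.91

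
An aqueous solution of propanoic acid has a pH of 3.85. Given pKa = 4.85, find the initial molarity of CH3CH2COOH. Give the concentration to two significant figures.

C₀ = 1.6 × 10^-3 M

[H+] = 10^(-3.85) = 1.41 × 10^-4 M = x
Ka = 10^(−4.85) = 1.41 × 10^-5
Ka = x²/(C₀ − x) ⇒ C₀ = x + x²/Ka
C₀ = 1.41 × 10^-4 + (1.41 × 10^-4)²/(1.41 × 10^-5) = 1.55 × 10^-3 M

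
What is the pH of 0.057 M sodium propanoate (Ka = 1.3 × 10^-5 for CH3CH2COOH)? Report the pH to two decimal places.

CH3CH2COO- is the conjugate base of the weak acid CH3CH2COOH.
Kb = Kw/Ka = 1.0×10^-14 / 1.3 × 10^-5 = 7.69 × 10^-10
Kb = [OH-]²/(0.057 − [OH-]) = 7.69 × 10^-10
Neglecting [OH-] in the denominator: [OH-] = √(7.69 × 10^-10 × 0.057) = 6.62 × 10^-6 M
([OH-]/C₀ = 0.012% < 5%, so the approximation holds.)
pOH = 5.18, so pH = 14.00 − pOH = 8.82

pH = 8.82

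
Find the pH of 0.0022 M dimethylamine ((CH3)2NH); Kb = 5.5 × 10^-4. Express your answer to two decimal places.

pH = 10.93

(CH3)2NH + H2O ⇌ (CH3)2NH2+ + OH-
Kb = x²/(0.0022 − x) = 5.5 × 10^-4
Here C₀/Kb ≈ 4, so the small-x approximation fails. Use the quadratic:
x = [−0.00055 + √(0.00055² + 4.84e-06)]/2 = 8.59 × 10^-4 M
pOH = 3.07, so pH = 14.00 − pOH = 10.93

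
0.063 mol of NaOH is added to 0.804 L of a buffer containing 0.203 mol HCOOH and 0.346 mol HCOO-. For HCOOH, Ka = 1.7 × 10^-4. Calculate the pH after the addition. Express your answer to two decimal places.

After neutralization: n(HCOOH) = 0.14 mol, n(HCOO-) = 0.409 mol.
pKa = −log(1.7 × 10^-4) = 3.770
pH = pKa + log(n_HCOO-/n_HCOOH) = 3.770 + log(0.409/0.14) = 3.770 + (+0.466)

pH = 4.24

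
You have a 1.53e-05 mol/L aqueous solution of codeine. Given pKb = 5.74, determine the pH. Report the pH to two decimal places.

pH = 8.65

C18H21NO3 + H2O ⇌ C18H22NO3+ + OH-
Kb = 10^(−5.74) = 1.82 × 10^-6
From the ICE table, Kb = [OH-]²/(1.53e-05 − [OH-]) = 1.82 × 10^-6.
The 5% rule fails; solving [OH-]² + Kb·[OH-] − Kb·C₀ = 0 exactly:
[OH-] = (−Kb + √(Kb² + 4·Kb·C₀))/2 = 4.44 × 10^-6 M
pOH = −log(4.44 × 10^-6) = 5.35; pH = 14.00 − 5.35 = 8.65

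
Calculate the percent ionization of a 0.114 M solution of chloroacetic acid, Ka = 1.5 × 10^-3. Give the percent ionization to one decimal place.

10.8%

ClCH2COOH ⇌ ClCH2COO- + H+; let x = [H+] at equilibrium.
Solve x² + 0.0015x − 0.000171 = 0 → x = 1.23 × 10^-2 M
Fraction ionized = 1.23 × 10^-2 / 0.114 = 0.1079 → 10.8%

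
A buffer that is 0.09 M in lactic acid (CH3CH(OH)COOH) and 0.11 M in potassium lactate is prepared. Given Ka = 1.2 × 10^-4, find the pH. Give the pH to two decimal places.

pH = 4.01

pKa = −log(1.2 × 10^-4) = 3.921
pH = pKa + log([A⁻]/[HA]) = 3.921 + log(0.11/0.09)
pH = 3.921 + (+0.087) = 4.01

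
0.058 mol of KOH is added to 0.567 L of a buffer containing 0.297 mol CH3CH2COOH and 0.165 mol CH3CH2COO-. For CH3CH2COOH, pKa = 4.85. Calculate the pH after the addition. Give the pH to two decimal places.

pH = 4.82

OH- converts CH3CH2COOH to CH3CH2COO-: CH3CH2COOH → 0.239 mol, CH3CH2COO- → 0.223 mol.
pH = pKa + log(n_CH3CH2COO-/n_CH3CH2COOH) = 4.85 + log(0.223/0.239) = 4.85 + (-0.030)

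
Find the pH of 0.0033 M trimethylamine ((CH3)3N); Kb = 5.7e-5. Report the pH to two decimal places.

pH = 10.61

(CH3)3N + H2O ⇌ (CH3)3NH+ + OH-
Kb = [OH-]²/(0.0033 − [OH-]) = 5.7 × 10^-5
Here C₀/Kb ≈ 57.9, so the small-[OH-] approximation fails. Use the quadratic:
[OH-] = (−Kb + √(Kb² + 4·Kb·C₀))/2 = 4.06 × 10^-4 M
pOH = −log(4.06 × 10^-4) = 3.39; pH = 14.00 − 3.39 = 10.61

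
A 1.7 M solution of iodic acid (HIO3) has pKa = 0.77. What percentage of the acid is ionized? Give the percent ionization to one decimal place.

HIO3 ⇌ IO3- + H+; let x = [H+] at equilibrium.
Ka = 10^(−0.77) = 1.70 × 10^-1
Solve x² + 0.17x − 0.289 = 0 → x = 4.59 × 10^-1 M
% ionization = x/C₀ × 100% = 4.59 × 10^-1/1.7 × 100% = 27.0%

27.0%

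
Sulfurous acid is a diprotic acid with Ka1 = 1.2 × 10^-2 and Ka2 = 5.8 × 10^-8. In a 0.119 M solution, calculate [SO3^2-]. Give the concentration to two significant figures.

First ionization gives [H+] ≈ [HSO3-] = 3.23 × 10^-2 M.
Second step: Ka2 = [H+][SO3^2-]/[HSO3-] ≈ [SO3^2-] (since [H+] ≈ [HSO3-]).
So [SO3^2-] ≈ Ka2.

5.8 × 10^-8 M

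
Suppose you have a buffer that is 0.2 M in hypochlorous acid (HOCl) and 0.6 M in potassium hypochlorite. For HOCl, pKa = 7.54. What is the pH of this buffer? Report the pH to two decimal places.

pH = 8.02

Using pH = pKa + log([base]/[acid]) with [base]/[acid] = 0.6/0.2:
pH = 7.54 + (+0.477) = 8.02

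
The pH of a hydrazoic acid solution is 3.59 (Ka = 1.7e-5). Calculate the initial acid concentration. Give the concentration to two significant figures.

[H+] = 10^(-3.59) = 2.57 × 10^-4 M = x
Ka = x²/(C₀ − x) ⇒ C₀ = x + x²/Ka
C₀ = 2.57 × 10^-4 + (2.57 × 10^-4)²/(1.7 × 10^-5) = 4.14 × 10^-3 M

C₀ = 4.1 × 10^-3 M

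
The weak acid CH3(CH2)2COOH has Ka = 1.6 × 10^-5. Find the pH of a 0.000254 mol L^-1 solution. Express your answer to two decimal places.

pH = 4.25

CH3(CH2)2COOH ⇌ CH3(CH2)2COO- + H+
From the ICE table, Ka = x²/(0.000254 − x) = 1.6 × 10^-5.
The 5% rule fails; solving x² + Ka·x − Ka·C₀ = 0 exactly:
x = [−1.6e-05 + √(1.6e-05² + 1.63e-08)]/2 = 5.62 × 10^-5 M
pH = −log[H+] = −log(5.62 × 10^-5) = 4.25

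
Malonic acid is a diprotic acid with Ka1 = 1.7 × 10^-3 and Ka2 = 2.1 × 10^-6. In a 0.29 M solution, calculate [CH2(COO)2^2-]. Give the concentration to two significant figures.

2.1 × 10^-6 M

First ionization gives [H+] ≈ [CH2(COOH)COO-] = 2.14 × 10^-2 M.
Second step: Ka2 = [H+][CH2(COO)2^2-]/[CH2(COOH)COO-] ≈ [CH2(COO)2^2-] (since [H+] ≈ [CH2(COOH)COO-]).
So [CH2(COO)2^2-] ≈ Ka2.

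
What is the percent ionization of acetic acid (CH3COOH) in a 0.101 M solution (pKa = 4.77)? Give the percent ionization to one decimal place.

CH3COOH ⇌ CH3COO- + H+; let x = [H+] at equilibrium.
Ka = 10^(−4.77) = 1.70 × 10^-5
x ≈ √(Ka·C₀) = √(1.70 × 10^-5 × 0.101) = 1.31 × 10^-3 M
% ionization = x/C₀ × 100% = 1.31 × 10^-3/0.101 × 100% = 1.3%

1.3%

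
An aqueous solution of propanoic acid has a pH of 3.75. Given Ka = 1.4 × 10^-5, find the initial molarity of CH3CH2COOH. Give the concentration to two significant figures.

[H+] = 10^(-3.75) = 1.78 × 10^-4 M = x
Ka = x²/(C₀ − x) ⇒ C₀ = x + x²/Ka
C₀ = 1.78 × 10^-4 + (1.78 × 10^-4)²/(1.4 × 10^-5) = 2.44 × 10^-3 M

C₀ = 2.4 × 10^-3 M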